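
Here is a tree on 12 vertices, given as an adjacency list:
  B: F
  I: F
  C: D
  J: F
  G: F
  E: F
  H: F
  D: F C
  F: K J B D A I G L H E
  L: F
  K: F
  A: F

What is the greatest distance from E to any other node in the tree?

3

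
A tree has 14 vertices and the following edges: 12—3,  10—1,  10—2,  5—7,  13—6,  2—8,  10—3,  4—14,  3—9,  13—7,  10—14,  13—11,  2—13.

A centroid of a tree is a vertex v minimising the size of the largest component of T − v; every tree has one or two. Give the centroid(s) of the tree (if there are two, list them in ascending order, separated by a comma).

Removing 2 splits the tree into components of sizes 7, 5, 1; the largest is 7 ≤ ⌊14/2⌋ = 7.
Its neighbour 10 also leaves a largest component of size 7, so both are centroids.

2, 10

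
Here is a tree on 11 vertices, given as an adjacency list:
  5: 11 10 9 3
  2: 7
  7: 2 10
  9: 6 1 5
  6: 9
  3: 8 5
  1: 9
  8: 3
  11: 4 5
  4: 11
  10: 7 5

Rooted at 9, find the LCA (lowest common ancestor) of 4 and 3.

5

Path 4→root: 4 11 5 9; path 3→root: 3 5 9.
First common node: 5.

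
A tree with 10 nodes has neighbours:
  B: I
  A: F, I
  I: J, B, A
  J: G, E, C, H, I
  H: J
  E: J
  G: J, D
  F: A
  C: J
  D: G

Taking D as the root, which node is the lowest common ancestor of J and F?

J

Path J→root: J G D; path F→root: F A I J G D.
First common node: J.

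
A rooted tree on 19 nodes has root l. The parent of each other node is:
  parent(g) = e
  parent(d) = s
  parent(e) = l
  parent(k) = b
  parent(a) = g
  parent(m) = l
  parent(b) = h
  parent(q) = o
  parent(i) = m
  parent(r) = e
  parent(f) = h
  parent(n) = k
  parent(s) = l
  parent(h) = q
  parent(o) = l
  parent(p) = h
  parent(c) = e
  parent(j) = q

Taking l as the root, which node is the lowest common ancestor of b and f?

b's ancestor chain is b, h, q, o, l and f's is f, h, q, o, l; they first meet at h.

h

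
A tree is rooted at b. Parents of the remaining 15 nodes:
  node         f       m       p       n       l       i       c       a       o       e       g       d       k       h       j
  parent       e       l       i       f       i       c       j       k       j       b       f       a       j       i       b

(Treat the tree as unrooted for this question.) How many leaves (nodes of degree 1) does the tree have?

The leaves are d, g, h, m, n, o, p.
That is 7 leaves.

7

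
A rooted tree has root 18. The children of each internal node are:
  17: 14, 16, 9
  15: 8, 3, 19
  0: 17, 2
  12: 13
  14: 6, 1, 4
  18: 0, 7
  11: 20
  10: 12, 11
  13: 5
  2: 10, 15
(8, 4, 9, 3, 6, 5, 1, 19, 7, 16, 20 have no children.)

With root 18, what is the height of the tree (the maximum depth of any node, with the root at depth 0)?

The longest root-to-leaf path is 18–0–2–10–12–13–5 (6 edges).

6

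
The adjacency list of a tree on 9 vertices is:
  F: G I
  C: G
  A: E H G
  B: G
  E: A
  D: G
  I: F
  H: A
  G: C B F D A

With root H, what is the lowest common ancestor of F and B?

G

F's ancestor chain is F, G, A, H and B's is B, G, A, H; they first meet at G.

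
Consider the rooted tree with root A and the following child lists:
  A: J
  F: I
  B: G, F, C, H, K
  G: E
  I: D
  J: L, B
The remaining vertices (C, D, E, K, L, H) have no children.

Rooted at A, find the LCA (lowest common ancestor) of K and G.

Path K→root: K B J A; path G→root: G B J A.
First common node: B.

B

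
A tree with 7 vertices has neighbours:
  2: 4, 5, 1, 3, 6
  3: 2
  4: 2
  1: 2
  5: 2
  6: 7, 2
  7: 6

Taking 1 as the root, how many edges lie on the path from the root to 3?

2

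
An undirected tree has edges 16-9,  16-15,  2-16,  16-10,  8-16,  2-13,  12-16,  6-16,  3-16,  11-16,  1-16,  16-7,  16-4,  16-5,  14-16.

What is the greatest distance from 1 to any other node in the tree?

3

A farthest node from 1 is 13.
The path 1 – 16 – 2 – 13 has 3 edges.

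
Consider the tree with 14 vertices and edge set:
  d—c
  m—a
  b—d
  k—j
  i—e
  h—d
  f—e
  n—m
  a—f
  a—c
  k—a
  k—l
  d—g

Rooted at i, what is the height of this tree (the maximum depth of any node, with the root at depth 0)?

The longest root-to-leaf path is i–e–f–a–c–d–h (6 edges).

6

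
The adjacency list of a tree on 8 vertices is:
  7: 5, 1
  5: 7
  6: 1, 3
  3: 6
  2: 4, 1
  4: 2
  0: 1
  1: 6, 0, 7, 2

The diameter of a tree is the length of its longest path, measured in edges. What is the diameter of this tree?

4

Starting from 3, a farthest node is 5 at distance 4.
One longest path: 3 - 6 - 1 - 7 - 5.
So the diameter is 4.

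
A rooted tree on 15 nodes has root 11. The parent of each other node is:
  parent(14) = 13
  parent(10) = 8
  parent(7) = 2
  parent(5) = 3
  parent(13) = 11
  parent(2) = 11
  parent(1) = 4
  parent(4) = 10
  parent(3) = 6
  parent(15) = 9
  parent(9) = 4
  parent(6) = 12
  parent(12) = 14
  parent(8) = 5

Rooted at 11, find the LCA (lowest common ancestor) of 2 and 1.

11

2's ancestor chain is 2, 11 and 1's is 1, 4, 10, 8, 5, 3, 6, 12, 14, 13, 11; they first meet at 11.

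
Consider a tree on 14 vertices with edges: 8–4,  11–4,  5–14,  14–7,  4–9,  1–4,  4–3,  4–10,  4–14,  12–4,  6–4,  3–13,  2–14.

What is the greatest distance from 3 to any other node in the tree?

A farthest node from 3 is 5 (7, 2 also at distance 3).
The path 3 – 4 – 14 – 5 has 3 edges.

3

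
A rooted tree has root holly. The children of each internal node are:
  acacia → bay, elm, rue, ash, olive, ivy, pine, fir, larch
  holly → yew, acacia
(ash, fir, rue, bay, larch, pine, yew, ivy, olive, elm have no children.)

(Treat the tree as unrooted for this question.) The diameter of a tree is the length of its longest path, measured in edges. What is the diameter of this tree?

Starting from yew, a farthest node is olive at distance 3.
One longest path: yew-holly-acacia-olive.
So the diameter is 3.

3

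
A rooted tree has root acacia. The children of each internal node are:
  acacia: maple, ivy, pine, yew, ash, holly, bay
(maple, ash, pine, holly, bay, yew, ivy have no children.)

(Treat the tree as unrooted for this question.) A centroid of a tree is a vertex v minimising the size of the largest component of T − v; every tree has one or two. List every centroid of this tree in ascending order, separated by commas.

If acacia is removed the pieces have sizes 1, 1, 1, 1, 1, 1, 1, all ≤ ⌊8/2⌋ = 4.
No neighbour of acacia does as well, so acacia is the unique centroid.

acacia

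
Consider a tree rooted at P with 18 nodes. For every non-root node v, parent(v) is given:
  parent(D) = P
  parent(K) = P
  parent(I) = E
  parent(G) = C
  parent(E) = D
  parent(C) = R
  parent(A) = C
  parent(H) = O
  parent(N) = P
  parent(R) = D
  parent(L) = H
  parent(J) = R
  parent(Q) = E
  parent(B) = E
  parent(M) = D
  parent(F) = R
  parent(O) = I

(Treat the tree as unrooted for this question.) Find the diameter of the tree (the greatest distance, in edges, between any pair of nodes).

Starting from L, a farthest node is A at distance 8.
One longest path: L–H–O–I–E–D–R–C–A.
So the diameter is 8.

8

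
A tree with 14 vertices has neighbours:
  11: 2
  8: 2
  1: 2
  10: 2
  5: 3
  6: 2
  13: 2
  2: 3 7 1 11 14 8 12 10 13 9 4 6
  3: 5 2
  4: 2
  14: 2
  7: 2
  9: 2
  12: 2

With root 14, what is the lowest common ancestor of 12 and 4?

2

Ancestors of 12 (toward the root): 12, 2, 14.
Ancestors of 4: 4, 2, 14.
The deepest node appearing in both lists is 2.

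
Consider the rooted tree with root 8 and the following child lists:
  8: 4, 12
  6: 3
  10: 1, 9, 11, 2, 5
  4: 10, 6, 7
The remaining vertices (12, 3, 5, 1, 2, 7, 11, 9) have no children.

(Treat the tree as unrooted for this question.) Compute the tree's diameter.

4

A longest path is 12–8–4–10–2, with 4 edges.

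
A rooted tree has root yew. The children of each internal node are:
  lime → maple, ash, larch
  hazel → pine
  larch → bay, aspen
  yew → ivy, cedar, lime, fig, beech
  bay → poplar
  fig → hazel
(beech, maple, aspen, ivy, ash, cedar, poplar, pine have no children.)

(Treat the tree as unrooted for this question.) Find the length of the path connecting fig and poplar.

fig – yew – lime – larch – bay – poplar: 5 edges.

5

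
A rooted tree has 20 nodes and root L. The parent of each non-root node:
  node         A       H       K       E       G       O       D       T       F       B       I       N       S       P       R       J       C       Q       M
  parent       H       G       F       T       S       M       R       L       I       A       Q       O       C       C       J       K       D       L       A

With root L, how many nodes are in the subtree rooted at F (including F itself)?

F's subtree: {F, K, J, R, D, C, S, P, G, H, A, B, M, O, N}, size 15.

15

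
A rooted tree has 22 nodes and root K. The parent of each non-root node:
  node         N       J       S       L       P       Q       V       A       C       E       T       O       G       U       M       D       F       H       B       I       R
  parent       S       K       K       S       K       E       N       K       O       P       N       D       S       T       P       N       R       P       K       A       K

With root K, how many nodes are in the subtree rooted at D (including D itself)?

3

Descendants of D (including itself): D, O, C. That's 3.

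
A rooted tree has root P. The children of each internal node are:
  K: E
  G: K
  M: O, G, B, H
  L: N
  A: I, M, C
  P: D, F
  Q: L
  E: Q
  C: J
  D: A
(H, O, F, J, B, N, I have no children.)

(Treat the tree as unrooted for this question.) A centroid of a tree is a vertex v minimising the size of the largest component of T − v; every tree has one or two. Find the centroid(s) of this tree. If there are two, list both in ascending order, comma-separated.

M

If M is removed the pieces have sizes 7, 6, 1, 1, 1, all ≤ ⌊17/2⌋ = 8.
No neighbour of M does as well, so M is the unique centroid.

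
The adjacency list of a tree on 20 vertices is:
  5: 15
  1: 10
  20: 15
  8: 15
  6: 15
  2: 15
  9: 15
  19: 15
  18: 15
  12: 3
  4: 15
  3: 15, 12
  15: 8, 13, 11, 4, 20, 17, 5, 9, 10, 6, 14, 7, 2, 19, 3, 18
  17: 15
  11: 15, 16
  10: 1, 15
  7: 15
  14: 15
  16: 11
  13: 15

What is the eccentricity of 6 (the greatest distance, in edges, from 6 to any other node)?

3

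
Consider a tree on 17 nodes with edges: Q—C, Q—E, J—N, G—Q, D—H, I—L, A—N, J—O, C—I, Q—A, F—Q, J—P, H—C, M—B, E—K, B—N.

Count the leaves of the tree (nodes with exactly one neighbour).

8

The leaves are D, F, G, K, L, M, O, P.
That is 8 leaves.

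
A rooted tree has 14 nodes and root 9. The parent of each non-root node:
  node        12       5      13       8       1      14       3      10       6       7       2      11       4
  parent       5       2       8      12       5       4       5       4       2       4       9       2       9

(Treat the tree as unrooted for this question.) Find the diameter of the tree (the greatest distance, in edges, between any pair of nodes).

A longest path is 13-8-12-5-2-9-4-10, with 7 edges.

7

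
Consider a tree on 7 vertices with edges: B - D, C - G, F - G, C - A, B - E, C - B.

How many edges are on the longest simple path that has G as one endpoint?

The node farthest from G is E (D also at distance 3), via G – C – B – E — 3 edges.

3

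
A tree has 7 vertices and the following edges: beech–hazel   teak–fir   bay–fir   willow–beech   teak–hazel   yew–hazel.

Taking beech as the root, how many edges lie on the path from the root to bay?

4

beech–hazel–teak–fir–bay — 4 edges.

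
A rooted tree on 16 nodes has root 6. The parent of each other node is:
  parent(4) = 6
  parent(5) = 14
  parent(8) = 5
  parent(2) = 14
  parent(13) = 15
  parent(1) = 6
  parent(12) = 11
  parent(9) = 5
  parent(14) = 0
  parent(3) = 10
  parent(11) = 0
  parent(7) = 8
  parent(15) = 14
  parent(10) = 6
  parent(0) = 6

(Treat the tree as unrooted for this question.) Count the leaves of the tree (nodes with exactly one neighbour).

8

Exactly 8 nodes have a single neighbour: 1, 2, 3, 4, 7, 9, 12, 13.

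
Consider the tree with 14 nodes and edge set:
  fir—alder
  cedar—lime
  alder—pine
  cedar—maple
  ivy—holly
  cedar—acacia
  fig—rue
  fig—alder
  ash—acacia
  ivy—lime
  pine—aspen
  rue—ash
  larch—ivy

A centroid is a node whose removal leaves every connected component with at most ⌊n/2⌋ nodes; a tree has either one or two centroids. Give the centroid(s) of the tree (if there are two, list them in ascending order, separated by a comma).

If ash is removed the pieces have sizes 7, 6, all ≤ ⌊14/2⌋ = 7.
Its neighbour acacia also leaves a largest component of size 7, so both are centroids.

acacia, ash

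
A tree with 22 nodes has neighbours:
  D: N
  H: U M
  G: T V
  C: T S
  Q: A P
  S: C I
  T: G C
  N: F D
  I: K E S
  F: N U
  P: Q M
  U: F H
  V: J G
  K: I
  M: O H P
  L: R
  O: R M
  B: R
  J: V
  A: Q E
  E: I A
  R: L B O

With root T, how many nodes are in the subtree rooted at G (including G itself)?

3

Descendants of G (including itself): G, V, J. That's 3.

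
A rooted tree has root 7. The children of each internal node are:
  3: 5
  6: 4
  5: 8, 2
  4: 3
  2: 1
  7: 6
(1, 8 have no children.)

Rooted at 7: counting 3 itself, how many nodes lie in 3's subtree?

5

The subtree rooted at 3 contains: 3, 5, 2, 8, 1 — 5 nodes.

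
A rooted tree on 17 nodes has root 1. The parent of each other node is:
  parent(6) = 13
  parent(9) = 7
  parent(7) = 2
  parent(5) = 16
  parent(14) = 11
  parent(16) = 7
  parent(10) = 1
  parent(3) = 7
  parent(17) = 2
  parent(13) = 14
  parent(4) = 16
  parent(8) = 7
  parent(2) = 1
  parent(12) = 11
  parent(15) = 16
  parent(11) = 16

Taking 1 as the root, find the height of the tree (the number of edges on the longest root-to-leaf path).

A deepest node is 6, reached by 1 – 2 – 7 – 16 – 11 – 14 – 13 – 6.
That path has 7 edges, so the height is 7.

7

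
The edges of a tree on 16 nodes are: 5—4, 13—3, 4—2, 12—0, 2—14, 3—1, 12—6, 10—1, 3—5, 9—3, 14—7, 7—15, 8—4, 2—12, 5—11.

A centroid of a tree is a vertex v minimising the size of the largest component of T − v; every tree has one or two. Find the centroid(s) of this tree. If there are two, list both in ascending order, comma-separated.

If 4 is removed the pieces have sizes 7, 7, 1, all ≤ ⌊16/2⌋ = 8.
No neighbour of 4 does as well, so 4 is the unique centroid.

4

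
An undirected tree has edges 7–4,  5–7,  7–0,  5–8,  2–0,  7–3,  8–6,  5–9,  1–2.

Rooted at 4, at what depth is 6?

4

4–7–5–8–6 — 4 edges.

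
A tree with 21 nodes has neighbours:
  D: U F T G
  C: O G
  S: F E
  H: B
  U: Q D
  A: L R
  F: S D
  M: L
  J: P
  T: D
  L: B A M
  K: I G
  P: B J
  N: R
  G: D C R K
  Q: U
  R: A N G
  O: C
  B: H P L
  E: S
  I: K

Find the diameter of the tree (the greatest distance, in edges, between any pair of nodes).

BFS from J reaches E last, at distance 10; BFS from E confirms no node is farther.
Path: J-P-B-L-A-R-G-D-F-S-E.

10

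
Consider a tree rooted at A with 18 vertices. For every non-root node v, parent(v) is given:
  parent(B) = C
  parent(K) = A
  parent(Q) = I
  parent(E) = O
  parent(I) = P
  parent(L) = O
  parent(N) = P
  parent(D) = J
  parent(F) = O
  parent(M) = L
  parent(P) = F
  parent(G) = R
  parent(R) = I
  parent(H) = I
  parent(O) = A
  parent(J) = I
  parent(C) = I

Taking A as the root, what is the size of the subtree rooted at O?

16

O's subtree: {O, F, E, L, P, M, I, N, J, Q, R, C, H, D, G, B}, size 16.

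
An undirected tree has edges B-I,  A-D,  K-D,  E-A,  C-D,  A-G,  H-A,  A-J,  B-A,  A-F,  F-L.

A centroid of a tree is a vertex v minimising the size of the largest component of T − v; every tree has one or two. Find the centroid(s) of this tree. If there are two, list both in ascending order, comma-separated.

Delete A: the remaining components have sizes 3, 2, 2, 1, 1, 1, 1. Max 3 ≤ 6, so A is a centroid.
No neighbour of A does as well, so A is the unique centroid.

A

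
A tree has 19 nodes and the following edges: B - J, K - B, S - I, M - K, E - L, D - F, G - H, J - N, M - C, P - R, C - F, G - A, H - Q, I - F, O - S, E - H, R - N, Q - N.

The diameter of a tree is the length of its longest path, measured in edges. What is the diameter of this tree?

13

BFS from O reaches L last, at distance 13; BFS from L confirms no node is farther.
Path: O-S-I-F-C-M-K-B-J-N-Q-H-E-L.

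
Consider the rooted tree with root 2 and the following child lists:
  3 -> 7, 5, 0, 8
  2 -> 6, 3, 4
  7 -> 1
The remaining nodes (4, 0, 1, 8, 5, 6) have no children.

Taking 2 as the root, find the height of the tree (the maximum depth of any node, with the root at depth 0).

A deepest node is 1, reached by 2 – 3 – 7 – 1.
That path has 3 edges, so the height is 3.

3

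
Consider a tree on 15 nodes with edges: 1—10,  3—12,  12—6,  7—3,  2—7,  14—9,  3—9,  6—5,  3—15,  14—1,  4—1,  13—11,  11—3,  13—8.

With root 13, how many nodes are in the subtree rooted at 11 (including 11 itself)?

13

Descendants of 11 (including itself): 11, 3, 9, 15, 12, 7, 14, 6, 2, 1, 5, 10, 4. That's 13.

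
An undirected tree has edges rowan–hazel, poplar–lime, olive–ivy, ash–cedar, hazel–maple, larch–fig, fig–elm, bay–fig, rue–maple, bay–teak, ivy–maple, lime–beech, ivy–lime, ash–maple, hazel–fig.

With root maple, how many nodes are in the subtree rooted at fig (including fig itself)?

5

fig's subtree: {fig, bay, elm, larch, teak}, size 5.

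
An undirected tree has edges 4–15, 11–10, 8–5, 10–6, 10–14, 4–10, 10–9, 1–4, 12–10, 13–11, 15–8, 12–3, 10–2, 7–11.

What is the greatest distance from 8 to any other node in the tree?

5

Distances from 8 peak at 5, attained at 3 (13, 7 also at distance 5).
8-15-4-10-12-3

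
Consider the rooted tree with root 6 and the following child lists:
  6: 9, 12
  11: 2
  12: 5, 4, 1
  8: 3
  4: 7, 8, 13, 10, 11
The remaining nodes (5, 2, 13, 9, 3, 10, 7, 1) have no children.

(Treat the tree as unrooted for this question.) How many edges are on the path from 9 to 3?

5

Walking from 9: 9 – 6 – 12 – 4 – 8 – 3. Length 5.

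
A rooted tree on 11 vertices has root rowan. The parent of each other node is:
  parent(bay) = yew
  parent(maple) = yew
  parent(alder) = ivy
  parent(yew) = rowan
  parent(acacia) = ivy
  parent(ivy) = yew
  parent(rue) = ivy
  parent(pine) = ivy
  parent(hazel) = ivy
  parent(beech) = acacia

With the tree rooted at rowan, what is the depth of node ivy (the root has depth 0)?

Climbing from ivy to the root: ivy–yew–rowan. That's 2 steps.

2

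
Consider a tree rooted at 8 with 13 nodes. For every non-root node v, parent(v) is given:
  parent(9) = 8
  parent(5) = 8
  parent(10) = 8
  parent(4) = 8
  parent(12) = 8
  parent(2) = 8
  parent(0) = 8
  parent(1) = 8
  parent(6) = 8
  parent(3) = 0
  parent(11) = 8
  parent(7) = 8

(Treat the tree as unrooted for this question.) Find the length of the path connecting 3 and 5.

3 - 0 - 8 - 5: 3 edges.

3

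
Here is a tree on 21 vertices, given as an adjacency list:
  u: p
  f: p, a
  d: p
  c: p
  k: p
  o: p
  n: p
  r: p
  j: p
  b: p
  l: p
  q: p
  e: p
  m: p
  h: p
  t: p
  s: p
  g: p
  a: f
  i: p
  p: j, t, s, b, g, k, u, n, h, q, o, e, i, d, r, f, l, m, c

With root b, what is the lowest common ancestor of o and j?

p

o's ancestor chain is o, p, b and j's is j, p, b; they first meet at p.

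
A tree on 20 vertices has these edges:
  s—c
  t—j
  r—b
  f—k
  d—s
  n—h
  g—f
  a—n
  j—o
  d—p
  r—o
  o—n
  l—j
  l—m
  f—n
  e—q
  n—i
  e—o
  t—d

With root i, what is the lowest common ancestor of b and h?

Ancestors of b (toward the root): b, r, o, n, i.
Ancestors of h: h, n, i.
The deepest node appearing in both lists is n.

n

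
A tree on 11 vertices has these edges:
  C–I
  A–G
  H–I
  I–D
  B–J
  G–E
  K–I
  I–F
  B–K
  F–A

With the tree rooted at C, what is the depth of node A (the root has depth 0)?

C → I → F → A — 3 edges.

3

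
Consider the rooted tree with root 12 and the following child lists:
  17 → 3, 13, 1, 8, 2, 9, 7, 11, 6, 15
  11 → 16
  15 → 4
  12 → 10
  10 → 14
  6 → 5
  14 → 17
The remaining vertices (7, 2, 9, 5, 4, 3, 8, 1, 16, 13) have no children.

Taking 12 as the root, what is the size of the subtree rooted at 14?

15

The subtree rooted at 14 contains: 14, 17, 6, 11, 2, 15, 9, 7, 8, 3, 1, 13, 5, 16, 4 — 15 nodes.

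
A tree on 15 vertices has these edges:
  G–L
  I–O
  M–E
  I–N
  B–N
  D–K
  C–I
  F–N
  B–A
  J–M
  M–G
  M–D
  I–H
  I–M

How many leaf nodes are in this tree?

The leaves are A, C, E, F, H, J, K, L, O.
That is 9 leaves.

9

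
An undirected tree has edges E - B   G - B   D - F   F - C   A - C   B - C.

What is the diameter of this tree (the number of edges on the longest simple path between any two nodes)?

BFS from E reaches D last, at distance 4; BFS from D confirms no node is farther.
Path: E-B-C-F-D.

4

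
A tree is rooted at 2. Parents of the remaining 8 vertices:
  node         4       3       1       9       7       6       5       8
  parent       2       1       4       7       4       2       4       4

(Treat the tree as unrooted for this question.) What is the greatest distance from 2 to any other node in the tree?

3

Distances from 2 peak at 3, attained at 9 (3 also at distance 3).
2-4-7-9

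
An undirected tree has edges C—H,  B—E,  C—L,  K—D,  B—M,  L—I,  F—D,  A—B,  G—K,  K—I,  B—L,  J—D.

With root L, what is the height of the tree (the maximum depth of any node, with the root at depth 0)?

The longest root-to-leaf path is L–I–K–D–F (4 edges).

4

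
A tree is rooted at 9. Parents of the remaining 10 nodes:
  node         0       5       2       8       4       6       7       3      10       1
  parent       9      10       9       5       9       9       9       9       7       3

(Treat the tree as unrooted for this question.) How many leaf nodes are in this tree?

Exactly 6 nodes have a single neighbour: 0, 1, 2, 4, 6, 8.

6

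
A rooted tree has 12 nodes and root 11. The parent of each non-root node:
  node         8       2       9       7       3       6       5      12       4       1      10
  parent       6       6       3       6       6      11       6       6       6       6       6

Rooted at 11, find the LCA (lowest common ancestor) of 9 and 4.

Path 9→root: 9 3 6 11; path 4→root: 4 6 11.
First common node: 6.

6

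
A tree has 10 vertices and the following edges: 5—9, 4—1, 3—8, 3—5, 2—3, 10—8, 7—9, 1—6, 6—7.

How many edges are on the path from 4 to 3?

4–1–6–7–9–5–3: 6 edges.

6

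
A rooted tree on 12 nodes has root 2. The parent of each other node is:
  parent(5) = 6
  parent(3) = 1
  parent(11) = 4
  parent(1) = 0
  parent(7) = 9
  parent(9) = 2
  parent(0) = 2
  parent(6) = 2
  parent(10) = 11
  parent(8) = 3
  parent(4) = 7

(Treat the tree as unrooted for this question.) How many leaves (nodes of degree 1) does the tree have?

Exactly 3 nodes have a single neighbour: 5, 8, 10.

3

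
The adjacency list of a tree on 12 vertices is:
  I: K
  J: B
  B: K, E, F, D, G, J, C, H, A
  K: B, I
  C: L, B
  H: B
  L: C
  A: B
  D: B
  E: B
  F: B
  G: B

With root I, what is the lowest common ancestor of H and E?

Path H→root: H B K I; path E→root: E B K I.
First common node: B.

B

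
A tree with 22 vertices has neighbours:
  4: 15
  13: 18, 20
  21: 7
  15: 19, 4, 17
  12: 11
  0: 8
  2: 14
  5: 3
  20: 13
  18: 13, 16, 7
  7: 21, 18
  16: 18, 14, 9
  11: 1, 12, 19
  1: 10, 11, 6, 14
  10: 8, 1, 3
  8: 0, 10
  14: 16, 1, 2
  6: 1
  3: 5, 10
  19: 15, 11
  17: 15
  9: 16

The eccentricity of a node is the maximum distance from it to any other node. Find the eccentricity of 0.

8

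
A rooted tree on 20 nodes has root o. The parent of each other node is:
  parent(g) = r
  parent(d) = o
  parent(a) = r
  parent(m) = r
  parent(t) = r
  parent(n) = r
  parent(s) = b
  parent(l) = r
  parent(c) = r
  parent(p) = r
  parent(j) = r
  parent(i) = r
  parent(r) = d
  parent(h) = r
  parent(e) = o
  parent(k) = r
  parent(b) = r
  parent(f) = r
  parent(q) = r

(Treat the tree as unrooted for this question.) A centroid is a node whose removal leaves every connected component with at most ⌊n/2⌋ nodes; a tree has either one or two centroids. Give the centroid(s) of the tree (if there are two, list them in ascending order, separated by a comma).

Delete r: the remaining components have sizes 3, 2, 1, 1, 1, 1, 1, 1, 1, 1, 1, 1, 1, 1, 1, 1. Max 3 ≤ 10, so r is a centroid.
Every other node leaves some component of size > 10, so the centroid is unique.

r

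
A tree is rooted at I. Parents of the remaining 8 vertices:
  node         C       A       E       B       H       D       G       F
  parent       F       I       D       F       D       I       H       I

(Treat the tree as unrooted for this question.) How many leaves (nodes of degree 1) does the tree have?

5

The leaves are A, B, C, E, G.
That is 5 leaves.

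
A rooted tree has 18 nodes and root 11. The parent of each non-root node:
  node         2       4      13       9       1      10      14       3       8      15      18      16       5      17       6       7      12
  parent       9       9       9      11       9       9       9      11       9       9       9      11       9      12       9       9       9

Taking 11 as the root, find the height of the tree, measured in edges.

3

17 sits deepest: 11 – 9 – 12 – 17 — 3 edges from the root.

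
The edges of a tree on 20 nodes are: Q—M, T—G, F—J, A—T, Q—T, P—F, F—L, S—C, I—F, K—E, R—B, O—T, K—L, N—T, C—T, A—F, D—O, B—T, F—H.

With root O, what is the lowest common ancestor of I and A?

Path I→root: I F A T O; path A→root: A T O.
First common node: A.

A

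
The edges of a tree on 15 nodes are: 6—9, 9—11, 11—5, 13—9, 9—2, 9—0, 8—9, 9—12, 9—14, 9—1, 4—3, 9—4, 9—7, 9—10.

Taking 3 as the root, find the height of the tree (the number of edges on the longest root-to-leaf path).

4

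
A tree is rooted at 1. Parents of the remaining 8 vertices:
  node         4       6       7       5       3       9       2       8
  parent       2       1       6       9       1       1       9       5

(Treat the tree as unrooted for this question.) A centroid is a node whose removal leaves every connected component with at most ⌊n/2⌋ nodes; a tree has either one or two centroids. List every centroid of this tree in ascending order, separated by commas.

9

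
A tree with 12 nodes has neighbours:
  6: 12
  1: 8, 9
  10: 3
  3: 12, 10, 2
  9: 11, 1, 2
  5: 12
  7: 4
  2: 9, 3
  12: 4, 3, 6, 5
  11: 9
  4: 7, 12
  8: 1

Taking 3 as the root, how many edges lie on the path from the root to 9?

2

3 – 2 – 9 — 2 edges.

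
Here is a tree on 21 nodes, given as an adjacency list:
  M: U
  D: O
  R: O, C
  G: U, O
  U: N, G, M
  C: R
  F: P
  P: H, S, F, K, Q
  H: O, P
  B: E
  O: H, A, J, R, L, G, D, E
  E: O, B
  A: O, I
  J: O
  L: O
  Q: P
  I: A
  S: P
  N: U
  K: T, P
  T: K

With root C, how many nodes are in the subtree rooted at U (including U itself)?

The subtree rooted at U contains: U, M, N — 3 nodes.

3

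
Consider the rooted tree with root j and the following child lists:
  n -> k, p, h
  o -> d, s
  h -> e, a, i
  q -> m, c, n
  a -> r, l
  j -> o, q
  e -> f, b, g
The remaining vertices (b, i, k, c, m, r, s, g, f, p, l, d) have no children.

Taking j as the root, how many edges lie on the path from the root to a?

j – q – n – h – a — 4 edges.

4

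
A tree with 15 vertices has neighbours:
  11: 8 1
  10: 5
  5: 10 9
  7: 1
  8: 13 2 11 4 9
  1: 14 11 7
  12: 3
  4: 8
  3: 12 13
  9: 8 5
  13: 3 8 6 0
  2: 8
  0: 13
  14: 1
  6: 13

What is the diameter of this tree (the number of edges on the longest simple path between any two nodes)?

6

A longest path is 12–3–13–8–9–5–10, with 6 edges.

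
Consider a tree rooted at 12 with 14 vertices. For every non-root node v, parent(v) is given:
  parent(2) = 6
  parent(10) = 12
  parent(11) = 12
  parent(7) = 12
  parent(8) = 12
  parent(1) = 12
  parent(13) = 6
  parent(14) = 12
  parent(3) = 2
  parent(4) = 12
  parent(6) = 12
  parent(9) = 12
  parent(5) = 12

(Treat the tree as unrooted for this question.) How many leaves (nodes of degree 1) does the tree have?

Exactly 11 nodes have a single neighbour: 1, 3, 4, 5, 7, 8, 9, 10, 11, 13, 14.

11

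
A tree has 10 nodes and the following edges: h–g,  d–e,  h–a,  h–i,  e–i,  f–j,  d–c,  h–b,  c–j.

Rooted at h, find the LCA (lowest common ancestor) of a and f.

h

Path a→root: a h; path f→root: f j c d e i h.
First common node: h.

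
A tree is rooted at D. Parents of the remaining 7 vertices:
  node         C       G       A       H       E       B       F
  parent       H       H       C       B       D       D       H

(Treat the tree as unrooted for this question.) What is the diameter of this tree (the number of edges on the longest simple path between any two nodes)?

A longest path is A-C-H-B-D-E, with 5 edges.

5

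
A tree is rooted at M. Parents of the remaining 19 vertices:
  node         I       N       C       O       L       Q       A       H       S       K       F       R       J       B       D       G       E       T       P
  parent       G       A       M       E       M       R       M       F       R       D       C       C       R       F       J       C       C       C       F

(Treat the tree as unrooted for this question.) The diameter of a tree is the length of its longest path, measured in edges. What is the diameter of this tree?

Starting from K, a farthest node is N at distance 7.
One longest path: K - D - J - R - C - M - A - N.
So the diameter is 7.

7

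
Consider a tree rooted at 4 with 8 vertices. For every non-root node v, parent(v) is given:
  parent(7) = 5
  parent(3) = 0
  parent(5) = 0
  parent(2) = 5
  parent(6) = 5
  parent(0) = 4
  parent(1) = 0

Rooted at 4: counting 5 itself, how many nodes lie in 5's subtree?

5's subtree: {5, 6, 2, 7}, size 4.

4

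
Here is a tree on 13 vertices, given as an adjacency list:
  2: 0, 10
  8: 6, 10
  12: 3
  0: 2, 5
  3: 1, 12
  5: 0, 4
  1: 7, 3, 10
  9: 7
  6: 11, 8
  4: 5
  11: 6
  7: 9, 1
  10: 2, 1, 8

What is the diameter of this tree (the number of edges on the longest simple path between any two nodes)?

7

BFS from 4 reaches 12 last, at distance 7; BFS from 12 confirms no node is farther.
Path: 4-5-0-2-10-1-3-12.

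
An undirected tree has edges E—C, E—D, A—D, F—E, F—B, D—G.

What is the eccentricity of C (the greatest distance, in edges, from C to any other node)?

3

A farthest node from C is A (G, B also at distance 3).
The path C-E-D-A has 3 edges.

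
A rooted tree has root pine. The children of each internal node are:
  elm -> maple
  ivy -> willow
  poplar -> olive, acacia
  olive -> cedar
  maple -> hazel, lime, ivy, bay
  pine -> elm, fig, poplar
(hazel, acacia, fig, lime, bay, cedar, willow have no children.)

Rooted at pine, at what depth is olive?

2

pine → poplar → olive — 2 edges.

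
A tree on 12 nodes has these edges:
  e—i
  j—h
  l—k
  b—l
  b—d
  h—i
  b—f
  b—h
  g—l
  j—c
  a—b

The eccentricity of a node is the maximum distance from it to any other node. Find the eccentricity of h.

Distances from h peak at 3, attained at g (k also at distance 3).
h-b-l-g

3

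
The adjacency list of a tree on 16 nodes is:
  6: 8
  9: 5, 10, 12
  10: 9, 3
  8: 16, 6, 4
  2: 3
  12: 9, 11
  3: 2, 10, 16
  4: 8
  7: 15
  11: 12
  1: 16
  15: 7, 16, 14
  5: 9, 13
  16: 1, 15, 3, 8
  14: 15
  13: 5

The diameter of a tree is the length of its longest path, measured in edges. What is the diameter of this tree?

7

BFS from 13 reaches 7 last, at distance 7; BFS from 7 confirms no node is farther.
Path: 13 – 5 – 9 – 10 – 3 – 16 – 15 – 7.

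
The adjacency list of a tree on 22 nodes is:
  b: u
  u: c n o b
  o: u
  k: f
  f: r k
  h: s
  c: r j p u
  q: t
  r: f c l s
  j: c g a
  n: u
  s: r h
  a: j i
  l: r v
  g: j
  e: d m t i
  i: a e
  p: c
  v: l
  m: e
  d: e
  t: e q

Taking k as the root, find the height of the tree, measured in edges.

A deepest node is q, reached by k → f → r → c → j → a → i → e → t → q.
That path has 9 edges, so the height is 9.

9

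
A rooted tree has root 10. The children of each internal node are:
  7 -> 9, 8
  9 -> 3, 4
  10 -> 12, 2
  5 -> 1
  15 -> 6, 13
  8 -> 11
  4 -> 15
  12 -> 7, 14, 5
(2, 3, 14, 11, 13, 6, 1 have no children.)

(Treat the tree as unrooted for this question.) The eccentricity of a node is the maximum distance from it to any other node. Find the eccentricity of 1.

7

A farthest node from 1 is 6 (13 also at distance 7).
The path 1-5-12-7-9-4-15-6 has 7 edges.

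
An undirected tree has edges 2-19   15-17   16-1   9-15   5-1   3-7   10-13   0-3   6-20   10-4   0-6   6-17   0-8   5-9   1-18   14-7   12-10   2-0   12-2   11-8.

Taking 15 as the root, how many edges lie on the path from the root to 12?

5

Climbing from 12 to the root: 12 – 2 – 0 – 6 – 17 – 15. That's 5 steps.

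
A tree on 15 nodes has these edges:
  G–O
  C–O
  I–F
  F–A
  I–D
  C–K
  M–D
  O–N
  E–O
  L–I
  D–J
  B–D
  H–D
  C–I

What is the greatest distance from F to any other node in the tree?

A farthest node from F is E (G, N also at distance 4).
The path F-I-C-O-E has 4 edges.

4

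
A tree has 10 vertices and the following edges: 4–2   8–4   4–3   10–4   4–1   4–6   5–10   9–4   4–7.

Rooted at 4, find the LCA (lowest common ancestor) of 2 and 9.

4

2's ancestor chain is 2, 4 and 9's is 9, 4; they first meet at 4.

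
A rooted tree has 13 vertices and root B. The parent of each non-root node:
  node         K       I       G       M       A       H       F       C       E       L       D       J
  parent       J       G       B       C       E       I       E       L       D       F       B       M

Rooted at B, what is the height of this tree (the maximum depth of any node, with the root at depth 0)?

K sits deepest: B–D–E–F–L–C–M–J–K — 8 edges from the root.

8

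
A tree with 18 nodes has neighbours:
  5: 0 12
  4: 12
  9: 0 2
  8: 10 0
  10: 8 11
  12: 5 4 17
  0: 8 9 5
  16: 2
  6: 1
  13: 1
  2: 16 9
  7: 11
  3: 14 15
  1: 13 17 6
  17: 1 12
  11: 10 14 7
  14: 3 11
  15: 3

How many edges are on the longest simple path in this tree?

11

BFS from 15 reaches 6 last, at distance 11; BFS from 6 confirms no node is farther.
Path: 15–3–14–11–10–8–0–5–12–17–1–6.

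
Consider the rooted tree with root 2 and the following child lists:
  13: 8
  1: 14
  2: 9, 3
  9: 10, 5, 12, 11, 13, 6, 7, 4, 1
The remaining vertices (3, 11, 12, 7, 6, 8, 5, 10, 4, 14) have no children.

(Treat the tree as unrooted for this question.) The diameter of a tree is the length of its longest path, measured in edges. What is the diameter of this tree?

4

BFS from 14 reaches 8 last, at distance 4; BFS from 8 confirms no node is farther.
Path: 14 – 1 – 9 – 13 – 8.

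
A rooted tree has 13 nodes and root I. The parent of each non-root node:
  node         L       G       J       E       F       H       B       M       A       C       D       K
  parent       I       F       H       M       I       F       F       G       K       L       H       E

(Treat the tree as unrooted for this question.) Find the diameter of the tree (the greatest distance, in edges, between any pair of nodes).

BFS from A reaches C last, at distance 8; BFS from C confirms no node is farther.
Path: A–K–E–M–G–F–I–L–C.

8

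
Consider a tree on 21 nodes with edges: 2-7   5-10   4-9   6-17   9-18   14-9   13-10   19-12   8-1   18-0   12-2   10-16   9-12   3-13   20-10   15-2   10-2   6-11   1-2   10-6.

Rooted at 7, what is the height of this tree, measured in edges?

5

The longest root-to-leaf path is 7 – 2 – 12 – 9 – 18 – 0 (5 edges).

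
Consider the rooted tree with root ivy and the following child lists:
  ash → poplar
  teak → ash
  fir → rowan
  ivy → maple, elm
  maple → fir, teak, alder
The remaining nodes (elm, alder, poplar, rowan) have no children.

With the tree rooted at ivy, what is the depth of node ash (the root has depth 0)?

3

ivy–maple–teak–ash — 3 edges.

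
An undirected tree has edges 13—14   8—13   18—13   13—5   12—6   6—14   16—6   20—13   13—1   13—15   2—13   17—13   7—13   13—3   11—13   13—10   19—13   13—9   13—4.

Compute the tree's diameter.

4

Starting from 12, a farthest node is 7 at distance 4.
One longest path: 12 – 6 – 14 – 13 – 7.
So the diameter is 4.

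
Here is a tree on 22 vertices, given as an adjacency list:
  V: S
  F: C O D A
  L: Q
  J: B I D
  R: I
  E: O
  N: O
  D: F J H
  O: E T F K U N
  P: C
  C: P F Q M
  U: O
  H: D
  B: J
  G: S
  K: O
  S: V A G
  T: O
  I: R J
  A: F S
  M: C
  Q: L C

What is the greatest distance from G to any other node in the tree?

7

A farthest node from G is R.
The path G-S-A-F-D-J-I-R has 7 edges.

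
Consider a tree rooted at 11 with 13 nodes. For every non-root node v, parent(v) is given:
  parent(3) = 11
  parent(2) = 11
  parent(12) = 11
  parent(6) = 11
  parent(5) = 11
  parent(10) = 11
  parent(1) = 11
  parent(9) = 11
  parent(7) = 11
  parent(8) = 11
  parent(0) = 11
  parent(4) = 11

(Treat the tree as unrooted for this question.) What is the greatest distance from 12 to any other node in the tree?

2

A farthest node from 12 is 9 (1, 8, 0, 2, 10, 4, 3, 7, 5, 6 also at distance 2).
The path 12 – 11 – 9 has 2 edges.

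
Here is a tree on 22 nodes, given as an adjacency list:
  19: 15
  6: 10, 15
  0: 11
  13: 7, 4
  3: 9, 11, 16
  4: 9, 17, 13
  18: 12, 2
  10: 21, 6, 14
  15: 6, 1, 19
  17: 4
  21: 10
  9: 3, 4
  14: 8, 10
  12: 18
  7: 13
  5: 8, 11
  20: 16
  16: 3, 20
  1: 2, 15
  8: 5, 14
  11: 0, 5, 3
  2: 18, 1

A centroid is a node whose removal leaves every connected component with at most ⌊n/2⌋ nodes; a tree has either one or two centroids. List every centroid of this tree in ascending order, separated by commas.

5, 8

If 5 is removed the pieces have sizes 11, 10, all ≤ ⌊22/2⌋ = 11.
Its neighbour 8 also leaves a largest component of size 11, so both are centroids.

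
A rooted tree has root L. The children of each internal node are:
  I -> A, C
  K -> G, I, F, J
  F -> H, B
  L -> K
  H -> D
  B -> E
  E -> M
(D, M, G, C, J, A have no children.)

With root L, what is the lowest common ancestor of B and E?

B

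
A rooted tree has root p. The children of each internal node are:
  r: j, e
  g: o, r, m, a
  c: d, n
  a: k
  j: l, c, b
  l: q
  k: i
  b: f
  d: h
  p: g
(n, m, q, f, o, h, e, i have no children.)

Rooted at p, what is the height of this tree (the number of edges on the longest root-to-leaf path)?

6

The longest root-to-leaf path is p – g – r – j – c – d – h (6 edges).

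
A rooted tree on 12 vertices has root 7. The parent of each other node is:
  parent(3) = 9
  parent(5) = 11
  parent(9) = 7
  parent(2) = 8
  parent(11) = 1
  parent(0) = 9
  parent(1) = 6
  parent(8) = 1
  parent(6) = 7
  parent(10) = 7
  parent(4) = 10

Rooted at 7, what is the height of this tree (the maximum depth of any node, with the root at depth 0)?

The longest root-to-leaf path is 7–6–1–11–5 (4 edges).

4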